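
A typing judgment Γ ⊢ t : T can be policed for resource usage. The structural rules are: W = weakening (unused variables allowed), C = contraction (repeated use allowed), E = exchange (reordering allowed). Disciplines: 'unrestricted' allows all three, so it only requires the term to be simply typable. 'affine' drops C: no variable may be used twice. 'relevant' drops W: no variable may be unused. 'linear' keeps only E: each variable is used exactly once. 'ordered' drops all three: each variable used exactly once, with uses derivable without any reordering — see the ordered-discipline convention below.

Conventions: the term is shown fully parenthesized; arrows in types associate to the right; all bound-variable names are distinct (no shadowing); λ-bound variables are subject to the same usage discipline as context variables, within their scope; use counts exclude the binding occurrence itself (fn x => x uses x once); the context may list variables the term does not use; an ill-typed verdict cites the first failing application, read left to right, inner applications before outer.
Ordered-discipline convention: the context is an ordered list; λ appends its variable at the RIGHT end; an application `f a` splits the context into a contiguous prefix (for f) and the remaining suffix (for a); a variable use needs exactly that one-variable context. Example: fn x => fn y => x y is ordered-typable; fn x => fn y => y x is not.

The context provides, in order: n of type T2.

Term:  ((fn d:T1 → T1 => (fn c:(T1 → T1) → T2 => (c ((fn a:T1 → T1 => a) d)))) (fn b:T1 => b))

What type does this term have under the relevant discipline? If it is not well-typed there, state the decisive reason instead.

not well-typed under relevant — n left unused
counts: n ×0, d (λ-bound) ×1, c (λ-bound) ×1, a (λ-bound) ×1, b (λ-bound) ×1
uses in reading order: c, a, d, b
typing: ✓ — ((T1 → T1) → T2) → T2
all disciplines: ordered ✗ · linear ✗ · affine ✓ · relevant ✗ · unrestricted ✓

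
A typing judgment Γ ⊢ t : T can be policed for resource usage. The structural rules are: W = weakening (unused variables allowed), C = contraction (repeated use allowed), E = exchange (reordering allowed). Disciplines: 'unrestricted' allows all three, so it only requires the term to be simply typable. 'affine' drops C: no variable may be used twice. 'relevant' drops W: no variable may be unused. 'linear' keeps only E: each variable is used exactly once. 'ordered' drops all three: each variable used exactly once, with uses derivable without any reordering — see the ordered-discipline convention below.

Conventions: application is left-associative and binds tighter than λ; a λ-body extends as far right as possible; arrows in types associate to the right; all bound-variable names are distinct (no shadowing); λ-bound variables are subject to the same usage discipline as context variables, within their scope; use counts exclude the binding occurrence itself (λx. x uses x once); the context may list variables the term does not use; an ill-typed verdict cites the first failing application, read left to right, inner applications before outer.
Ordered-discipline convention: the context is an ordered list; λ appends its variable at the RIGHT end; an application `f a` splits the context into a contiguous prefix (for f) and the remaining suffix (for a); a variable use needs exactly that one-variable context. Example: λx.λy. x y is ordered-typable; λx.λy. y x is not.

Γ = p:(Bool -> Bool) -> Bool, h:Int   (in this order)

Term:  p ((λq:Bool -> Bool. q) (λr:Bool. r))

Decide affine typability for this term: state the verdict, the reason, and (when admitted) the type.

yes — no duplicate uses among p, h, q, r; term : Bool
variable uses: p=1, h=0, q (λ-bound)=1, r (λ-bound)=1
left-to-right use order: p, q, r
typing: well-typed at Bool
across the five disciplines: ordered ✗, linear ✗, affine ✓, relevant ✗, unrestricted ✓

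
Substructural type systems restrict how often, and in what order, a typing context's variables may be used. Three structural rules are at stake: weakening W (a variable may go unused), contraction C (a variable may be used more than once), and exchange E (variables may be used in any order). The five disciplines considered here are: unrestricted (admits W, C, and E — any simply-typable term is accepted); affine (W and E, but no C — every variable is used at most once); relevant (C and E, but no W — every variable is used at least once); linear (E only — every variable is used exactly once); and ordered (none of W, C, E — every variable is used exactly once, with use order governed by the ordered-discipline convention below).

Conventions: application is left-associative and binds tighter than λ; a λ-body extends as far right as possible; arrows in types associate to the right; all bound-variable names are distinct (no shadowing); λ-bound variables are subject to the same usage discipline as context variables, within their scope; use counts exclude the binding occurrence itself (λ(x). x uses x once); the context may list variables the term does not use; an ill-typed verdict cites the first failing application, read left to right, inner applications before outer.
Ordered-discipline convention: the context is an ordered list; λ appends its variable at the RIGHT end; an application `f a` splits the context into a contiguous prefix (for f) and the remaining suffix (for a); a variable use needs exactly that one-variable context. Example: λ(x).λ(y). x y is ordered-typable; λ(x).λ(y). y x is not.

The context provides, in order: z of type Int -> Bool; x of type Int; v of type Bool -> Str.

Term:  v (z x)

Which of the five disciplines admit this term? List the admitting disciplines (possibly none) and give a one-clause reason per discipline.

admitted in: linear, affine, relevant, unrestricted
counts: z: 1×; x: 1×; v: 1×
use order (left to right): v, z, x
typing: well-typed at Str
ordered: ✗, use order v, z, x needs exchange
linear: ✓, z, x, v: one use apiece
affine: ✓, none of z, x, v used more than once
relevant: ✓, at least one use each (z, x, v)
unrestricted: ✓, simply typable at Str; W, C, E all held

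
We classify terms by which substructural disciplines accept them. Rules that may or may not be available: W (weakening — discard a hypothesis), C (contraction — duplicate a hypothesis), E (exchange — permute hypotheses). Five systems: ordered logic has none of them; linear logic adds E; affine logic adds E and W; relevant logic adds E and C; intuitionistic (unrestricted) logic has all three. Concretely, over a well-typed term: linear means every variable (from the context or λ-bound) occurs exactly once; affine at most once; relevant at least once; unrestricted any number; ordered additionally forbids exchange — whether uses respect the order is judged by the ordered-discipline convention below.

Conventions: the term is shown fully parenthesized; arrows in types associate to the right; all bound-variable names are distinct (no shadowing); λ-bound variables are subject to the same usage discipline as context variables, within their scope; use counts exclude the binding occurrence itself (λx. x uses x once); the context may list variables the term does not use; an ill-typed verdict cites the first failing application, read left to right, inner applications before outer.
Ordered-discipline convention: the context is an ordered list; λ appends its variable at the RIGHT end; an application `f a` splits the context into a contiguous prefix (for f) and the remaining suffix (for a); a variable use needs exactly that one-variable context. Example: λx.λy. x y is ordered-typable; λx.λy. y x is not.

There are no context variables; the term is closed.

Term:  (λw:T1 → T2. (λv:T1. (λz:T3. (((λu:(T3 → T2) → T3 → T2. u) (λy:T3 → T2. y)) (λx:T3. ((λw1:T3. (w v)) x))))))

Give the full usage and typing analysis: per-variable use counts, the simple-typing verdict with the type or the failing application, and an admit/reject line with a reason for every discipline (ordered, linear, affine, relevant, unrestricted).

variable uses: w (bound)=1, v (bound)=1, z (bound)=0, u (bound)=1, y (bound)=1, x (bound)=1, w1 (bound)=0
uses in reading order: u, y, w, v, x
typing: well-typed at (T1 → T2) → T1 → T3 → T3 → T2
ordered: ✗, unused: z, w1 — weakening required
linear: ✗, unused: z, w1 — weakening required
affine: ✓, no duplicate uses among w, v, z, u, y, x, w1
relevant: ✗, unused: z, w1 — weakening required
unrestricted: ✓, type-checks ((T1 → T2) → T1 → T3 → T3 → T2) and nothing is barred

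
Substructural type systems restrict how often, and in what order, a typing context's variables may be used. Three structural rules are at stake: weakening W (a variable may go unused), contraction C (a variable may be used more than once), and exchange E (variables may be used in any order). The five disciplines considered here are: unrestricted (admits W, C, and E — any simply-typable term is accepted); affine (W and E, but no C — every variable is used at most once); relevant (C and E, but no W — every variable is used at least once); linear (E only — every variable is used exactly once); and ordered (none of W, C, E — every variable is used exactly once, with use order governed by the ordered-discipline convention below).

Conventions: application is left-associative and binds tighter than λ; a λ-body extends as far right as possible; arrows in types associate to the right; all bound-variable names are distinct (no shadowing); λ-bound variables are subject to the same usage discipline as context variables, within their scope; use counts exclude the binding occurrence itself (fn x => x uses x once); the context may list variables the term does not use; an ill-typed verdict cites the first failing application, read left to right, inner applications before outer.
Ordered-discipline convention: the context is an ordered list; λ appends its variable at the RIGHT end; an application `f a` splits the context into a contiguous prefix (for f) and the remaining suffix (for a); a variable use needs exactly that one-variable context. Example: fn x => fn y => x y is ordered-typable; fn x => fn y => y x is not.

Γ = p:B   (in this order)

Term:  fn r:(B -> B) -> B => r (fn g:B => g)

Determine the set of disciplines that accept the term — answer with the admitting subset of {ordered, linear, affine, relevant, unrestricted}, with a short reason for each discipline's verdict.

accepted by: affine, unrestricted
use counts: p ×0, r [bound] ×1, g [bound] ×1
order of uses: r, g
typing: well-typed — term : ((B -> B) -> B) -> B
ordered: ✗ — p left unused
linear: ✗ — p left unused
affine: ✓ — p, r, g: no repeats, contraction unneeded
relevant: ✗ — p left unused
unrestricted: ✓ — simply typable at ((B -> B) -> B) -> B; W, C, E all held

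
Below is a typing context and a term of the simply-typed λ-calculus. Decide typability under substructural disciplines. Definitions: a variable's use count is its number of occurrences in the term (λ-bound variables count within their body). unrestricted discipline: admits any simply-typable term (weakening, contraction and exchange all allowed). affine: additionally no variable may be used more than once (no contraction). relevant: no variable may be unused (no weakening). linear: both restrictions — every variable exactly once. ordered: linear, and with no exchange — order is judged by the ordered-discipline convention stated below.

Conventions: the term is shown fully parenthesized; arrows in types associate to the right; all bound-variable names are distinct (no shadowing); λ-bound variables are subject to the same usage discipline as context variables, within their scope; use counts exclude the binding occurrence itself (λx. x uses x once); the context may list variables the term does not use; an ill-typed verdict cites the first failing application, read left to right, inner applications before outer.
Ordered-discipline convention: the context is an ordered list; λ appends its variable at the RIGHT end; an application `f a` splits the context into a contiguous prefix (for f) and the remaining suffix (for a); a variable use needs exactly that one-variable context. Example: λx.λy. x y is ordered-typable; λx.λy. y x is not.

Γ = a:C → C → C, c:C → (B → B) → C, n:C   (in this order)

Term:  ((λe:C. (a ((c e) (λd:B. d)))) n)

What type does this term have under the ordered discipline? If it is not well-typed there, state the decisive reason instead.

term : C → C
usage: a=1; c=1; n=1; e (λ-bound)=1; d (λ-bound)=1
use order (left to right): a, c, e, d, n
typing: ✓ — C → C
summary: ordered ✓ · linear ✓ · affine ✓ · relevant ✓ · unrestricted ✓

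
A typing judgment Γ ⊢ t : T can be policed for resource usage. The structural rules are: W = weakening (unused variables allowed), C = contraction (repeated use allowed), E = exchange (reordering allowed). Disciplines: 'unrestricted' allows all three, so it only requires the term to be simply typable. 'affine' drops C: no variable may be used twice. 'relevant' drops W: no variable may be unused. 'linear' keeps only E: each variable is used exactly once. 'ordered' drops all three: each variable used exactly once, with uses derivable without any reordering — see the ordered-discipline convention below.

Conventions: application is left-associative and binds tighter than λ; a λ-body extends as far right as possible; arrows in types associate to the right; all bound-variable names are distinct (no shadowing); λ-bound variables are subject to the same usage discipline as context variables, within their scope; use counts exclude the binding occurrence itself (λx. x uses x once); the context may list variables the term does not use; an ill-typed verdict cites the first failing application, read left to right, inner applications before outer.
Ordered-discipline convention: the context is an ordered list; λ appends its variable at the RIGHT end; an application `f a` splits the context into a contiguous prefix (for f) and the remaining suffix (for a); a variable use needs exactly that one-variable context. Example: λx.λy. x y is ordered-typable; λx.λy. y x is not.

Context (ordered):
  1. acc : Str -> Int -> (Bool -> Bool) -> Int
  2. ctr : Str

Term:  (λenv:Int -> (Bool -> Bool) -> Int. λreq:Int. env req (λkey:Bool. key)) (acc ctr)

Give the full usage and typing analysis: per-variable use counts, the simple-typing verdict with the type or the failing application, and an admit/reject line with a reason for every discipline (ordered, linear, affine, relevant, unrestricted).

use counts: acc=1; ctr=1; env (λ-bound)=1; req (λ-bound)=1; key (λ-bound)=1
use order (left to right): env, req, key, acc, ctr
typing: the term checks, with type Int -> Int
ordered: ✓, one use each (acc, ctr, env, req, key); ordered split holds
linear: ✓, exactly-once usage across acc, ctr, env, req, key
affine: ✓, none of acc, ctr, env, req, key used more than once
relevant: ✓, at least one use each (acc, ctr, env, req, key)
unrestricted: ✓, well-typed at Int -> Int; no restrictions here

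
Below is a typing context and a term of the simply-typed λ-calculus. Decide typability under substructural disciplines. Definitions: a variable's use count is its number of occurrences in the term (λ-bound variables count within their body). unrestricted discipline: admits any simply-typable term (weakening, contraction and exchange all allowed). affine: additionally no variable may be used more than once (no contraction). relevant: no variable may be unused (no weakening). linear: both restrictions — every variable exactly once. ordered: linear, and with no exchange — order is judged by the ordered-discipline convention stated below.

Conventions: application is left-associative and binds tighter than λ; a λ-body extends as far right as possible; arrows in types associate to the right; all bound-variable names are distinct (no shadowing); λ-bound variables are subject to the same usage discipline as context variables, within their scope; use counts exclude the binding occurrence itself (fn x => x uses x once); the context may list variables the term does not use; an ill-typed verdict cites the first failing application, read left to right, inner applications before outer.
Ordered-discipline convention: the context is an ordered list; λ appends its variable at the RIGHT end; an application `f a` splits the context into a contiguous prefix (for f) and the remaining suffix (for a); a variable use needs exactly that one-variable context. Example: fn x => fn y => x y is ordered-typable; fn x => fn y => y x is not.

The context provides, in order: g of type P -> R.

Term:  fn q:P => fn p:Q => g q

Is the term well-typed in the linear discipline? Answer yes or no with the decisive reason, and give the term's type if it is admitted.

no — unused: p — weakening required
use counts: g: 1×; q (bound): 1×; p (bound): 0×
left-to-right use order: g, q
typing: the term checks, with type P -> Q -> R
summary: ordered ✗, linear ✗, affine ✓, relevant ✗, unrestricted ✓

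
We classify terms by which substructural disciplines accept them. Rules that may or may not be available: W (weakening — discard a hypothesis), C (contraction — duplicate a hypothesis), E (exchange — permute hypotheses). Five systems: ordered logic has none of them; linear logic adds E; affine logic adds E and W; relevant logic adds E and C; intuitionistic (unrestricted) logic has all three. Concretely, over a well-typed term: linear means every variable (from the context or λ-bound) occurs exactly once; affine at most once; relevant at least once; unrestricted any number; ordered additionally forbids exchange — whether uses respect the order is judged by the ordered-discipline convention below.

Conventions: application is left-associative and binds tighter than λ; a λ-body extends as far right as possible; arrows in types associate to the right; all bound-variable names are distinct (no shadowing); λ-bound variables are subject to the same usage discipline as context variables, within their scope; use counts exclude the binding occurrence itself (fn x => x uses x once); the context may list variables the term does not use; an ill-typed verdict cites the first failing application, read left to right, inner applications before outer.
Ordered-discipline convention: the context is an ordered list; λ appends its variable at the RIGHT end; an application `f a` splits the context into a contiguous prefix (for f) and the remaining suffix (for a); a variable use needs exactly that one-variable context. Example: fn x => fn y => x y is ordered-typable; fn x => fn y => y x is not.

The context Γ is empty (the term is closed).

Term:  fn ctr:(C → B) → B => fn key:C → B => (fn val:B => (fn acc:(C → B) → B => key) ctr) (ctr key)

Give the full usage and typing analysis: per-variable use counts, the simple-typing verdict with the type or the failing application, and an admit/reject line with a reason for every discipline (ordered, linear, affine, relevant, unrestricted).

variable uses: ctr (bound): 2; key (bound): 2; val (bound): 0; acc (bound): 0
uses in reading order: key, ctr, ctr, key
typing: well-typed at ((C → B) → B) → (C → B) → C → B
ordered ✗ (ctr ×2, key ×2 used more than once (contraction); needs weakening: val, acc unused)
linear ✗ (ctr ×2, key ×2 used more than once (contraction); needs weakening: val, acc unused)
affine ✗ (ctr ×2, key ×2 used more than once (contraction))
relevant ✗ (needs weakening: val, acc unused)
unrestricted ✓ (simply typable at ((C → B) → B) → (C → B) → C → B; W, C, E all held)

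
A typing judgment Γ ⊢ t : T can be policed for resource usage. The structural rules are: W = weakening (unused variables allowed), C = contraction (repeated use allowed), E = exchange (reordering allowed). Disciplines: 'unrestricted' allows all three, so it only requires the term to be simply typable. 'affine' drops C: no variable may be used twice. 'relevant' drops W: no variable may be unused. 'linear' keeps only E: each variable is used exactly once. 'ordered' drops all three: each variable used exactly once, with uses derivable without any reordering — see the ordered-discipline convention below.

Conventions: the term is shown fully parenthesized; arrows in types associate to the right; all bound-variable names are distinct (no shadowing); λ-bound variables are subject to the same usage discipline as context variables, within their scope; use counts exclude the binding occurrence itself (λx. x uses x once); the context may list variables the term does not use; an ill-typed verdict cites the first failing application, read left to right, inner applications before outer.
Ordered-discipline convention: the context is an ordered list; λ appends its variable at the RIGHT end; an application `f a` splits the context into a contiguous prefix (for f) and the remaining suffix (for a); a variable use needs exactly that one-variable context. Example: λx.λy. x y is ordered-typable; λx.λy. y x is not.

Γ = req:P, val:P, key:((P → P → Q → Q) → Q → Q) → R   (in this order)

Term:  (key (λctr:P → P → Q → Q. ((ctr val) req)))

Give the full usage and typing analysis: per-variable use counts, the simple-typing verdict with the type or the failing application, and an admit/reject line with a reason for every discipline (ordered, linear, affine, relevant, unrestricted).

use counts: req ×1; val ×1; key ×1; ctr [bound] ×1
order of uses: key, ctr, val, req
typing: ✓ — R
ordered: ✗, no ordered split (uses run key, ctr, val, req)
linear: ✓, exactly-once usage across req, val, key, ctr
affine: ✓, no duplicate uses among req, val, key, ctr
relevant: ✓, every one of req, val, key, ctr appears
unrestricted: ✓, typability at R is all that's needed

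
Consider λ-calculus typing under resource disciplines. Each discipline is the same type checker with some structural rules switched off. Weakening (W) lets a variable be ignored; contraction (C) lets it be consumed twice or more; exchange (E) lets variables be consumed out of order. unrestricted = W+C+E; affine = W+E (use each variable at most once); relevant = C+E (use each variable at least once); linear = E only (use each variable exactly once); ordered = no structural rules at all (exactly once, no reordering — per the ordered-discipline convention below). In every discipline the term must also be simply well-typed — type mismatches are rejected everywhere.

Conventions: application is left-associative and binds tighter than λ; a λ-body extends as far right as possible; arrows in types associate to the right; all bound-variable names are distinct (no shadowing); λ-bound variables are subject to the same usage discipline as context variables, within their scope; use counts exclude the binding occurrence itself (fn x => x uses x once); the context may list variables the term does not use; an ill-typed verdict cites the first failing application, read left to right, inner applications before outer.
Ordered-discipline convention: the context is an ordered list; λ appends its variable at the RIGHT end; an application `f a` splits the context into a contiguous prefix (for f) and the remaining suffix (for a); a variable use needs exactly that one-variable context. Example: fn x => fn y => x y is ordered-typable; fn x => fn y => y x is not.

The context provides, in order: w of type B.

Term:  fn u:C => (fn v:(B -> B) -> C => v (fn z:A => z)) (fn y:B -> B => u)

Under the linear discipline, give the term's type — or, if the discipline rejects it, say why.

not well-typed under linear — the type mismatch rejects it
usage: w: 0×, u (λ-bound): 1×, v (λ-bound): 1×, z (λ-bound): 1×, y (λ-bound): 0×
order of uses: v, z, u
typing: ill-typed: an application expects B -> B but receives A -> A
summary: ordered ✗; linear ✗; affine ✗; relevant ✗; unrestricted ✗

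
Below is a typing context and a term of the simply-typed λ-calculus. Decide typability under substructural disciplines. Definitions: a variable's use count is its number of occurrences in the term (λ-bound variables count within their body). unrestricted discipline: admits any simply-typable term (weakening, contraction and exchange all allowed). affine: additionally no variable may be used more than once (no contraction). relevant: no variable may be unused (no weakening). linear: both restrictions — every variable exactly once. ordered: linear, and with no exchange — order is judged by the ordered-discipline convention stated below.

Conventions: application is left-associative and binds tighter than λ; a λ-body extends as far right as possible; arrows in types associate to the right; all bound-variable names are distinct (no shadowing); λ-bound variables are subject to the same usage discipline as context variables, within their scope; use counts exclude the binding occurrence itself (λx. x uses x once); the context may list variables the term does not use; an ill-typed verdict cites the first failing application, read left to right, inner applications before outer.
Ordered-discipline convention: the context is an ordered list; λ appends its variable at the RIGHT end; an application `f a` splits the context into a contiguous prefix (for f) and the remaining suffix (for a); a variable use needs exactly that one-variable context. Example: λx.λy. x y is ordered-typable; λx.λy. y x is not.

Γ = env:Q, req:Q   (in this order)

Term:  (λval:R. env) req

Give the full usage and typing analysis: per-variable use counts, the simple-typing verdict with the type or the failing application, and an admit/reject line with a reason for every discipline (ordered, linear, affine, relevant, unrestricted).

use counts: env: 1, req: 1, val (λ-bound): 0
left-to-right use order: env, req
typing: ill-typed: argument of type Q where R is required
ordered: ✗, the type mismatch rejects it
linear: ✗, not simply typable
affine: ✗, fails simple typing
relevant: ✗, a type mismatch blocks all five
unrestricted: ✗, the type mismatch rejects it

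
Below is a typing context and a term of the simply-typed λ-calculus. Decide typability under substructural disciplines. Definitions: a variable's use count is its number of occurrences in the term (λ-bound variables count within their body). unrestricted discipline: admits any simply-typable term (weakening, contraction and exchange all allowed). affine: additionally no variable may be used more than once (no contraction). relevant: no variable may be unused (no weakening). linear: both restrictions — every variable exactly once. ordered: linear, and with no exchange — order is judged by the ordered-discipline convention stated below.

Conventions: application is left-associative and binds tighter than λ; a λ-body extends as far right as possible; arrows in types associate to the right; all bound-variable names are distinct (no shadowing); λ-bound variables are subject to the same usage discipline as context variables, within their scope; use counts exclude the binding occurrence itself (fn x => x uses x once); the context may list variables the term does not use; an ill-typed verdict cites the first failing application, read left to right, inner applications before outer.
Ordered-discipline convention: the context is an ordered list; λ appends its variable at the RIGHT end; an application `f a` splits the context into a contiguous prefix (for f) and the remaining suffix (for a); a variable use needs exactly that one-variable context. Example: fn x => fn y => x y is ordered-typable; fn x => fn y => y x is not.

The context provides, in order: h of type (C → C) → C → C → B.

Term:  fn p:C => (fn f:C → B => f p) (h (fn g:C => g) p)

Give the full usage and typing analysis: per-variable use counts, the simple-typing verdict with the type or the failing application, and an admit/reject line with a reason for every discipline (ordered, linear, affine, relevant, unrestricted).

usage: h=1, p (bound)=2, f (bound)=1, g (bound)=1
left-to-right use order: f, p, h, g, p
typing: well-typed at C → B
ordered: ✗ — p ×2 used more than once (contraction)
linear: ✗ — p ×2 used more than once (contraction)
affine: ✗ — p ×2 used more than once (contraction)
relevant: ✓ — none of h, p, f, g goes unused
unrestricted: ✓ — type-checks (C → B) and nothing is barred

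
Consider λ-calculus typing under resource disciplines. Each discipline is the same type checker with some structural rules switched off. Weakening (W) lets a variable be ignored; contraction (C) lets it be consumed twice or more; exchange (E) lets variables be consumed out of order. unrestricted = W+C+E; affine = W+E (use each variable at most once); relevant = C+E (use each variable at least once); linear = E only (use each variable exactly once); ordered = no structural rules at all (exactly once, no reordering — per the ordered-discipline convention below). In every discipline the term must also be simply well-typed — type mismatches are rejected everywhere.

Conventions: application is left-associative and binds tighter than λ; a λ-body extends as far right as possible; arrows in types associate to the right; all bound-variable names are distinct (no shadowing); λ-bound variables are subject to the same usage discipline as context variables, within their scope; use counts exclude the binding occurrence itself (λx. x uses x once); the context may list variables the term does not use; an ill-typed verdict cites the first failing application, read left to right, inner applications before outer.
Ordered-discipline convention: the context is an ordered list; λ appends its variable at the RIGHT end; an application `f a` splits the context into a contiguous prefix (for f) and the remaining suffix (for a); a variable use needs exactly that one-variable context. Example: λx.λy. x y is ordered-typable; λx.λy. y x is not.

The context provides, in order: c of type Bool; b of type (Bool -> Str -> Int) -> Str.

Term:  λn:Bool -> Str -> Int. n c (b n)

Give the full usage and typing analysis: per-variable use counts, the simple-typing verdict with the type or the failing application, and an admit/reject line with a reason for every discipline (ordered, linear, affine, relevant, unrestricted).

counts: c: 1×, b: 1×, n [bound]: 2×
left-to-right use order: n, c, b, n
typing: well-typed — term : (Bool -> Str -> Int) -> Int
ordered: ✗, uses contraction: n ×2
linear: ✗, uses contraction: n ×2
affine: ✗, uses contraction: n ×2
relevant: ✓, c, b, n: all used, weakening unneeded
unrestricted: ✓, type-checks ((Bool -> Str -> Int) -> Int) and nothing is barred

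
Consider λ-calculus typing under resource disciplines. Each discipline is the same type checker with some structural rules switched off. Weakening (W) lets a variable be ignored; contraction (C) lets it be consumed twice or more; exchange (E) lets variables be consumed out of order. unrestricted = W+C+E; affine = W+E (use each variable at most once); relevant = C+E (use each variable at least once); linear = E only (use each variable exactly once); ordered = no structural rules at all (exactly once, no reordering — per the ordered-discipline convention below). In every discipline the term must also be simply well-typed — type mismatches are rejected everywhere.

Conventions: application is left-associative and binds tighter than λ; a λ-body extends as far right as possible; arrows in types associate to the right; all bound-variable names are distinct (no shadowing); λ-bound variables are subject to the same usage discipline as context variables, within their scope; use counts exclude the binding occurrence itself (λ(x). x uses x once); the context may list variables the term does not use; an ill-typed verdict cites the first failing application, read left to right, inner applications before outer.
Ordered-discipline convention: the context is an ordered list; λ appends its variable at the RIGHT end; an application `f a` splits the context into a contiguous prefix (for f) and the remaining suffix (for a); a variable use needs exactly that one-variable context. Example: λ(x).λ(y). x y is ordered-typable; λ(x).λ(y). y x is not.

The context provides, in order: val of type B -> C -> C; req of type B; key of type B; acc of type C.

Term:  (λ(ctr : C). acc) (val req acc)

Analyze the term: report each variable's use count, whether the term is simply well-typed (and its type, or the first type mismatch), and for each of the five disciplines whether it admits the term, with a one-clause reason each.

counts: val: 1, req: 1, key: 0, acc: 2, ctr (λ-bound): 0
left-to-right use order: acc, val, req, acc
typing: ✓ — C
ordered: ✗, acc ×2 used more than once (contraction); needs weakening: key, ctr unused
linear: ✗, acc ×2 used more than once (contraction); needs weakening: key, ctr unused
affine: ✗, acc ×2 used more than once (contraction)
relevant: ✗, needs weakening: key, ctr unused
unrestricted: ✓, simply typable at C; W, C, E all held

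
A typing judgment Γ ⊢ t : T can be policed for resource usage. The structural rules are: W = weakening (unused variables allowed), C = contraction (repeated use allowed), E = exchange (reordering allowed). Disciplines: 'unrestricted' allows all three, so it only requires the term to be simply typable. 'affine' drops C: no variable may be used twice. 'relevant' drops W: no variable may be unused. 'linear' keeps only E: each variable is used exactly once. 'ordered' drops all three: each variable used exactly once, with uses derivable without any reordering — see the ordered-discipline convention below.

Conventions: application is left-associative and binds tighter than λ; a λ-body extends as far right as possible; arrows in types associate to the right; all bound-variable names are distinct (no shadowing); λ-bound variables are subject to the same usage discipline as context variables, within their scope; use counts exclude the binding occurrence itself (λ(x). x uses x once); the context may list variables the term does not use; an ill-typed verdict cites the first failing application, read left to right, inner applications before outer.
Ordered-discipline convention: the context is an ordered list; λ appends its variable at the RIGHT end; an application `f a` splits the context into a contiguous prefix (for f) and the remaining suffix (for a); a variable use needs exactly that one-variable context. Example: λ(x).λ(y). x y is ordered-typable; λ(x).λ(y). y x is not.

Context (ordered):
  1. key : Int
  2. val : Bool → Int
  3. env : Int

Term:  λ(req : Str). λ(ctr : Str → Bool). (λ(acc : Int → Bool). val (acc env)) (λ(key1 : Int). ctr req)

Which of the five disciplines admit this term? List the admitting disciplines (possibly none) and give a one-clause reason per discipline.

admitting disciplines: affine, unrestricted
counts: key ×0, val ×1, env ×1, req (λ-bound) ×1, ctr (λ-bound) ×1, acc (λ-bound) ×1, key1 (λ-bound) ×0
left-to-right use order: val, acc, env, ctr, req
typing: ✓ — Str → (Str → Bool) → Int
ordered: ✗, key, key1 left unused
linear: ✗, key, key1 left unused
affine: ✓, no duplicate uses among key, val, env, req, ctr, acc, key1
relevant: ✗, key, key1 left unused
unrestricted: ✓, well-typed at Str → (Str → Bool) → Int; no restrictions here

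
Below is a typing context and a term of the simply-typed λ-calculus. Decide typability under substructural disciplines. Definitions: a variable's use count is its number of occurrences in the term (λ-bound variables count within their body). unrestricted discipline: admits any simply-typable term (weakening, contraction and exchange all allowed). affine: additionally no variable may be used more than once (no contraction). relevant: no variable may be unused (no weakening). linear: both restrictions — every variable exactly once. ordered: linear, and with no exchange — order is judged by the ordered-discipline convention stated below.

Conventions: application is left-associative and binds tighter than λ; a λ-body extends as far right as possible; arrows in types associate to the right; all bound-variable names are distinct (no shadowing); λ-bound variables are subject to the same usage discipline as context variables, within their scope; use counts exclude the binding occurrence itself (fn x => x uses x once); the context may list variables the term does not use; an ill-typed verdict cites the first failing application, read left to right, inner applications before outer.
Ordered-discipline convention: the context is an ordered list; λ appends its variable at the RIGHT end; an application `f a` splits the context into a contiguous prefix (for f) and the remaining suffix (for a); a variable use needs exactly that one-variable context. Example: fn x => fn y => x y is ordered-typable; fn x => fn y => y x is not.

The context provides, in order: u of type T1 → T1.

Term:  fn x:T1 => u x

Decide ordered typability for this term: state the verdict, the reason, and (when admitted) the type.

yes — u, x: once each, no exchange needed; term : T1 → T1
use counts: u: 1×, x [bound]: 1×
left-to-right use order: u, x
typing: well-typed at T1 → T1
per-discipline verdicts: ordered ✓ | linear ✓ | affine ✓ | relevant ✓ | unrestricted ✓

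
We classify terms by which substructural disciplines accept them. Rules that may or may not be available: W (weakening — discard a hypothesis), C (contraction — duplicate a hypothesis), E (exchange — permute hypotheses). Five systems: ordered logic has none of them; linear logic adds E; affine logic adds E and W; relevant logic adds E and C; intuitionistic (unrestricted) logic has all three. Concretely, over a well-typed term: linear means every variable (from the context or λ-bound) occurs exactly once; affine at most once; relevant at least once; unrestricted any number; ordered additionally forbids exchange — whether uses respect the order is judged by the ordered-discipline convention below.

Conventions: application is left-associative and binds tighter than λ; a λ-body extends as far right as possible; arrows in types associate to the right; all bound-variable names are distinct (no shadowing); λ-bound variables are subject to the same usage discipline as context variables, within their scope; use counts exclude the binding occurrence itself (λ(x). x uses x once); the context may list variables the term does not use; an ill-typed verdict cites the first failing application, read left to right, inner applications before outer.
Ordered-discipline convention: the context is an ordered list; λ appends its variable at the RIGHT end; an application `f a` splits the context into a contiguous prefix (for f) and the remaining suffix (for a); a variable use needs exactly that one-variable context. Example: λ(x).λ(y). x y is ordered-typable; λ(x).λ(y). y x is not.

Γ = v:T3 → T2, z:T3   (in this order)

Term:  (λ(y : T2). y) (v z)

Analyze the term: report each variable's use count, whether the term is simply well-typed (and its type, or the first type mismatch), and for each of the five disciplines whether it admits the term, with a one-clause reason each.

use counts: v: 1; z: 1; y (bound): 1
use order (left to right): y, v, z
typing: the term checks, with type T2
ordered: ✓ — v, z, y: once each, no exchange needed
linear: ✓ — each of v, z, y used exactly once
affine: ✓ — no duplicate uses among v, z, y
relevant: ✓ — at least one use each (v, z, y)
unrestricted: ✓ — well-typed at T2; no restrictions here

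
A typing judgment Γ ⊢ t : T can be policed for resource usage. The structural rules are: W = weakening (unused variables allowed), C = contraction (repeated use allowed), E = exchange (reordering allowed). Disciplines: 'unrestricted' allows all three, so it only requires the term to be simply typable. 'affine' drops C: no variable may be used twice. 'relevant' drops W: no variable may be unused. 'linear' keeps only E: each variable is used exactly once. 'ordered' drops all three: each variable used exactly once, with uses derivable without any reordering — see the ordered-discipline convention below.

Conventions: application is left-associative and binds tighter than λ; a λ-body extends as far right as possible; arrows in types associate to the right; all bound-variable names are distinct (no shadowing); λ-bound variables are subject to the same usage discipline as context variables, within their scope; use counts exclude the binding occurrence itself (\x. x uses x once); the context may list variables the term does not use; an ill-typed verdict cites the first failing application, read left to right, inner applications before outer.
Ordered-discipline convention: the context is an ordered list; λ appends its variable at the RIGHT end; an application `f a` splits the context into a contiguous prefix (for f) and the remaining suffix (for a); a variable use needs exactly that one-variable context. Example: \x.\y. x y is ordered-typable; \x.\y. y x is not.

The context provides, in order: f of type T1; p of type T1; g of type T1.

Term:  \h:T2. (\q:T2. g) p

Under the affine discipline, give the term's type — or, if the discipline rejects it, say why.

not well-typed under affine — fails simple typing
variable uses: f ×0, p ×1, g ×1, h (λ-bound) ×0, q (λ-bound) ×0
use order (left to right): g, p
typing: ill-typed: argument of type T1 where T2 is required
per-discipline verdicts: ordered ✗ | linear ✗ | affine ✗ | relevant ✗ | unrestricted ✗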